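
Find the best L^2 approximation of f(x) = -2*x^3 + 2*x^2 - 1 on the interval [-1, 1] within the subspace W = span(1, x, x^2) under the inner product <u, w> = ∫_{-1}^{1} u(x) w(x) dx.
g(x) = 2*x^2 - 6*x/5 - 1

The best approximation g ∈ W is the orthogonal projection of f onto W. Writing g = a_0 + a_1 x + a_2 x^2, the coefficients solve the normal equations G · a = b where
  G_{ij} = <φ_i, φ_j> and b_i = <f, φ_i>, with φ_0 = 1, φ_1 = x, φ_2 = x^2.
G =
  [2, 0, 2/3]
  [0, 2/3, 0]
  [2/3, 0, 2/5],
b = (-2/3, -4/5, 2/15).
Solving gives a_0 = -1, a_1 = -6/5, a_2 = 2, so
  g(x) = 2*x^2 - 6*x/5 - 1.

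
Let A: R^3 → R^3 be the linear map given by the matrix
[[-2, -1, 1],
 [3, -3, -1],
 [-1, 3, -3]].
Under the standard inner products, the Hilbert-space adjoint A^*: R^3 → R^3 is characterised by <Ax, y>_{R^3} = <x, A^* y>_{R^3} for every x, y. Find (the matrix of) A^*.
A^* = A^T =
[[-2, 3, -1],
 [-1, -3, 3],
 [1, -1, -3]]

For real matrices with standard dot products, the defining identity <Ax, y> = <x, A^* y> gives (Ax)^T y = x^T (A^*) y, i.e. x^T A^T y = x^T (A^*) y. Since this holds for all x, y, we must have A^* = A^T. Therefore
A^* =
[[-2, 3, -1],
 [-1, -3, 3],
 [1, -1, -3]].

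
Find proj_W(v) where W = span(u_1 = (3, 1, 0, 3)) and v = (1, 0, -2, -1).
proj_W(v) = (0, 0, 0, 0)

Set up U = [u_1 | ... | u_1] ∈ R^(4×1). The projector onto W = col(U) is P = U (U^T U)^(-1) U^T.
Compute U^T U =
  [19],
and U^T v = (0).
Solve U^T U · c = U^T v for the coefficients: c = (0). The projection is proj_W(v) = U c.
Check: (v - proj_W(v)) · u_1 = 0  (should be 0).
Result: proj_W(v) = (0, 0, 0, 0).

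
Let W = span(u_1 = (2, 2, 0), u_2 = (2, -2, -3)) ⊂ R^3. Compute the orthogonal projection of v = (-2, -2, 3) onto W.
proj_W(v) = (-52/17, -16/17, 27/17)

Set up U = [u_1 | ... | u_2] ∈ R^(3×2). The projector onto W = col(U) is P = U (U^T U)^(-1) U^T.
Compute U^T U =
  [8, 0]
  [0, 17],
and U^T v = (-8, -9).
Solve U^T U · c = U^T v for the coefficients: c = (-1, -9/17). The projection is proj_W(v) = U c.
Check: (v - proj_W(v)) · u_1 = 0  (should be 0).
Check: (v - proj_W(v)) · u_2 = 0  (should be 0).
Result: proj_W(v) = (-52/17, -16/17, 27/17).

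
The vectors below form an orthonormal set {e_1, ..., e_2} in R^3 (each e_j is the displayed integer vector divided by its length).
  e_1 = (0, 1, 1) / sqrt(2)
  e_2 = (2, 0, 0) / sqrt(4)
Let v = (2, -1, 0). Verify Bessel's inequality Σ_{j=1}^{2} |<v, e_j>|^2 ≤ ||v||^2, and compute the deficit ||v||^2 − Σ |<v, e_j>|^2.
Σ |<v, e_j>|^2 = 9/2; ||v||^2 = 5; deficit = 1/2

Write each e_j = u_j / sqrt(<u_j, u_j>) where u_j is the displayed integer vector. Then <v, e_j> = <v, u_j> / sqrt(<u_j, u_j>), so |<v, e_j>|^2 = <v, u_j>^2 / <u_j, u_j>.
Coefficients: <v, e_1> = -1/sqrt(2), <v, e_2> = 4/sqrt(4).
Square and sum: Σ |<v, e_j>|^2 = 9/2.
Compute ||v||^2 = v·v = 5.
Deficit = 5 − 9/2 = 1/2 ≥ 0, confirming Bessel's inequality. (The deficit equals ||v − Σ <v,e_j> e_j||^2, the squared distance from v to span{e_j}.)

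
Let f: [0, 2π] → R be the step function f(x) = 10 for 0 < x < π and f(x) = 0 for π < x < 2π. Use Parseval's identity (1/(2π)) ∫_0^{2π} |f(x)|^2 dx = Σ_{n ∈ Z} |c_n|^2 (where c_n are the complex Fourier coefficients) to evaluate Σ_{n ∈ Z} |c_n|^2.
Σ |c_n|^2 = 50

Parseval equates the L^2 energy of f (normalised by 1/(2π)) with the ℓ^2 sum of its Fourier coefficients: (1/(2π)) ∫_0^{2π} |f|^2 = Σ |c_n|^2.
Compute the left side: (1/(2π)) [∫_0^π 10^2 dx + ∫_π^{2π} 0^2 dx] = (1/(2π)) · (100π + 0π) = (100 + 0)/2 = 50.
So Σ_{n ∈ Z} |c_n|^2 = 50.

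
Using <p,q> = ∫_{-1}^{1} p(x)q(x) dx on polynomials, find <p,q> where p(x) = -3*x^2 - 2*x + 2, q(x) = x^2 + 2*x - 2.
<p,q> = -98/15

Expand the product: p(x)·q(x) = -3*x^4 - 8*x^3 + 4*x^2 + 8*x - 4.
∫_{-1}^{1} of each monomial x^k gives [2/(k+1) if k even, 0 if k odd]. Integrating term-by-term (or equivalently evaluating the antiderivative F(x) = -3*x^5/5 - 2*x^4 + 4*x^3/3 + 4*x^2 - 4*x at the endpoints):
  F(1) − F(−1) = -19/15 − (79/15) = -98/15.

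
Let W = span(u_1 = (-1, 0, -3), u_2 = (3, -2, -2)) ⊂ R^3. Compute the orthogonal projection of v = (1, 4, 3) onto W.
proj_W(v) = (-103/161, 160/161, 571/161)

Set up U = [u_1 | ... | u_2] ∈ R^(3×2). The projector onto W = col(U) is P = U (U^T U)^(-1) U^T.
Compute U^T U =
  [10, 3]
  [3, 17],
and U^T v = (-10, -11).
Solve U^T U · c = U^T v for the coefficients: c = (-137/161, -80/161). The projection is proj_W(v) = U c.
Check: (v - proj_W(v)) · u_1 = 0  (should be 0).
Check: (v - proj_W(v)) · u_2 = 0  (should be 0).
Result: proj_W(v) = (-103/161, 160/161, 571/161).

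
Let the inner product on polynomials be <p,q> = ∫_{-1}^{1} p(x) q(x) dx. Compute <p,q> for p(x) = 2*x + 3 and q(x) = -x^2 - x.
<p,q> = -10/3

Expand the product: p(x)·q(x) = -2*x^3 - 5*x^2 - 3*x.
∫_{-1}^{1} of each monomial x^k gives [2/(k+1) if k even, 0 if k odd]. Integrating term-by-term (or equivalently evaluating the antiderivative F(x) = -x^4/2 - 5*x^3/3 - 3*x^2/2 at the endpoints):
  F(1) − F(−1) = -11/3 − (-1/3) = -10/3.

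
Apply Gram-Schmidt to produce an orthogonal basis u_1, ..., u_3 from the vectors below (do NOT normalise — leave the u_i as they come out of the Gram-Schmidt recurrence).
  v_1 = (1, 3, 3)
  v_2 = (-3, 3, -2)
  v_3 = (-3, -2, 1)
Orthogonal basis:
  u_1 = (1, 3, 3)
  u_2 = (-3, 3, -2)
  u_3 = (-1065/418, -497/418, 426/209)

Apply the Gram-Schmidt recurrence
  u_1 = v_1
  u_i = v_i − Σ_{j<i} ((v_i · u_j) / (u_j · u_j)) · u_j.

Step by step this gives:
  u_1 = (1, 3, 3)
  u_2 = (-3, 3, -2)
  u_3 = (-1065/418, -497/418, 426/209)

Orthogonality check:
  u_2 · u_1 = 0 (should be 0)
  u_3 · u_1 = 0 (should be 0)
  u_3 · u_2 = 0 (should be 0)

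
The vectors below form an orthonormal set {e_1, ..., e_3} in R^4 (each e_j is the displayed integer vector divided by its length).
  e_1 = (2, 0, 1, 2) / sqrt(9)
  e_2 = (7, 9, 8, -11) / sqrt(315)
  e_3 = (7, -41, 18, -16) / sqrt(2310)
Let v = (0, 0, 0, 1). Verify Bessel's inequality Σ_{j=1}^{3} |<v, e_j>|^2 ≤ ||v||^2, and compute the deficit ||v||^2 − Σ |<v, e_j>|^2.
Σ |<v, e_j>|^2 = 31/33; ||v||^2 = 1; deficit = 2/33

Write each e_j = u_j / sqrt(<u_j, u_j>) where u_j is the displayed integer vector. Then <v, e_j> = <v, u_j> / sqrt(<u_j, u_j>), so |<v, e_j>|^2 = <v, u_j>^2 / <u_j, u_j>.
Coefficients: <v, e_1> = 2/sqrt(9), <v, e_2> = -11/sqrt(315), <v, e_3> = -16/sqrt(2310).
Square and sum: Σ |<v, e_j>|^2 = 31/33.
Compute ||v||^2 = v·v = 1.
Deficit = 1 − 31/33 = 2/33 ≥ 0, confirming Bessel's inequality. (The deficit equals ||v − Σ <v,e_j> e_j||^2, the squared distance from v to span{e_j}.)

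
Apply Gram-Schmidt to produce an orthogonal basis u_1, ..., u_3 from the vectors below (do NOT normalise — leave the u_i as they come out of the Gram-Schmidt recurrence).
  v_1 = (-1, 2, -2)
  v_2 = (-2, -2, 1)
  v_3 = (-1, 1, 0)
Orthogonal basis:
  u_1 = (-1, 2, -2)
  u_2 = (-22/9, -10/9, 1/9)
  u_3 = (-14/65, 7/13, 42/65)

Apply the Gram-Schmidt recurrence
  u_1 = v_1
  u_i = v_i − Σ_{j<i} ((v_i · u_j) / (u_j · u_j)) · u_j.

Step by step this gives:
  u_1 = (-1, 2, -2)
  u_2 = (-22/9, -10/9, 1/9)
  u_3 = (-14/65, 7/13, 42/65)

Orthogonality check:
  u_2 · u_1 = 0 (should be 0)
  u_3 · u_1 = 0 (should be 0)
  u_3 · u_2 = 0 (should be 0)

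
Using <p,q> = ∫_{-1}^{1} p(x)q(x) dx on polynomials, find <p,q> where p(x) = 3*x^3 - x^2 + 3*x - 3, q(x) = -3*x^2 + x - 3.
<p,q> = 152/5

Expand the product: p(x)·q(x) = -9*x^5 + 6*x^4 - 19*x^3 + 15*x^2 - 12*x + 9.
∫_{-1}^{1} of each monomial x^k gives [2/(k+1) if k even, 0 if k odd]. Integrating term-by-term (or equivalently evaluating the antiderivative F(x) = -3*x^6/2 + 6*x^5/5 - 19*x^4/4 + 5*x^3 - 6*x^2 + 9*x at the endpoints):
  F(1) − F(−1) = 59/20 − (-549/20) = 152/5.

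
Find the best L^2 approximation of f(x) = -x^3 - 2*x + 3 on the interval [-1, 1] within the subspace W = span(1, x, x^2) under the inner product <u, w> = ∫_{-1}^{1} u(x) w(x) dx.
g(x) = 3 - 13*x/5

The best approximation g ∈ W is the orthogonal projection of f onto W. Writing g = a_0 + a_1 x + a_2 x^2, the coefficients solve the normal equations G · a = b where
  G_{ij} = <φ_i, φ_j> and b_i = <f, φ_i>, with φ_0 = 1, φ_1 = x, φ_2 = x^2.
G =
  [2, 0, 2/3]
  [0, 2/3, 0]
  [2/3, 0, 2/5],
b = (6, -26/15, 2).
Solving gives a_0 = 3, a_1 = -13/5, a_2 = 0, so
  g(x) = 3 - 13*x/5.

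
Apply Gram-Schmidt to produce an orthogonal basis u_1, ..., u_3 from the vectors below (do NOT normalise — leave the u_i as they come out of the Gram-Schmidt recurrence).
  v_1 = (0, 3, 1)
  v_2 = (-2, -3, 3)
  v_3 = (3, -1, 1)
Orthogonal basis:
  u_1 = (0, 3, 1)
  u_2 = (-2, -6/5, 18/5)
  u_3 = (66/23, -11/23, 33/23)

Apply the Gram-Schmidt recurrence
  u_1 = v_1
  u_i = v_i − Σ_{j<i} ((v_i · u_j) / (u_j · u_j)) · u_j.

Step by step this gives:
  u_1 = (0, 3, 1)
  u_2 = (-2, -6/5, 18/5)
  u_3 = (66/23, -11/23, 33/23)

Orthogonality check:
  u_2 · u_1 = 0 (should be 0)
  u_3 · u_1 = 0 (should be 0)
  u_3 · u_2 = 0 (should be 0)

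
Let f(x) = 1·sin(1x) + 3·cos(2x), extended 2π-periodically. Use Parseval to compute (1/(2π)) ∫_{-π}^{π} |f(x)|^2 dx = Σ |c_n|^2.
Σ |c_n|^2 = 5

Expand |f|^2 and use orthogonality of {sin(nx), cos(mx)} on [-π, π]:
  ∫_{-π}^{π} sin(nx)^2 dx = π, ∫ cos(mx)^2 dx = π, and cross terms integrate to 0.
So ∫_{-π}^{π} f(x)^2 dx = 1^2 · π + 3^2 · π = (1 + 9)π.
Divide by 2π: (1 + 9)/2 = 5.
By Parseval, this equals Σ |c_n|^2.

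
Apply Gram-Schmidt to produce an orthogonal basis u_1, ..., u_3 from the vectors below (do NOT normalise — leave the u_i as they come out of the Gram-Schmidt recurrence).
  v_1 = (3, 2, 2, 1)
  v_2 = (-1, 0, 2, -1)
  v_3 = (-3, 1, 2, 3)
Orthogonal basis:
  u_1 = (3, 2, 2, 1)
  u_2 = (-1, 0, 2, -1)
  u_3 = (-7/3, 1, 2/3, 11/3)

Apply the Gram-Schmidt recurrence
  u_1 = v_1
  u_i = v_i − Σ_{j<i} ((v_i · u_j) / (u_j · u_j)) · u_j.

Step by step this gives:
  u_1 = (3, 2, 2, 1)
  u_2 = (-1, 0, 2, -1)
  u_3 = (-7/3, 1, 2/3, 11/3)

Orthogonality check:
  u_2 · u_1 = 0 (should be 0)
  u_3 · u_1 = 0 (should be 0)
  u_3 · u_2 = 0 (should be 0)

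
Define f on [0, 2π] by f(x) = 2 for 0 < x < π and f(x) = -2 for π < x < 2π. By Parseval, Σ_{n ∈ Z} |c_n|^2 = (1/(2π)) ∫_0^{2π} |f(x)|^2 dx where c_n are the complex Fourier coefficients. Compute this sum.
Σ |c_n|^2 = 4

Parseval equates the L^2 energy of f (normalised by 1/(2π)) with the ℓ^2 sum of its Fourier coefficients: (1/(2π)) ∫_0^{2π} |f|^2 = Σ |c_n|^2.
Compute the left side: (1/(2π)) [∫_0^π 2^2 dx + ∫_π^{2π} (-2)^2 dx] = (1/(2π)) · (4π + 4π) = (4 + 4)/2 = 4.
So Σ_{n ∈ Z} |c_n|^2 = 4.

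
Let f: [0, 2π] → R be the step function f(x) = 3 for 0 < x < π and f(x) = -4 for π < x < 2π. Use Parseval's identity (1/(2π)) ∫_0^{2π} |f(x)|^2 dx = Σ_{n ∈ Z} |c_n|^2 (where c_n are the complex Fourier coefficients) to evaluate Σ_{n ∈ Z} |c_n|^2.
Σ |c_n|^2 = 25/2

Parseval equates the L^2 energy of f (normalised by 1/(2π)) with the ℓ^2 sum of its Fourier coefficients: (1/(2π)) ∫_0^{2π} |f|^2 = Σ |c_n|^2.
Compute the left side: (1/(2π)) [∫_0^π 3^2 dx + ∫_π^{2π} (-4)^2 dx] = (1/(2π)) · (9π + 16π) = (9 + 16)/2 = 25/2.
So Σ_{n ∈ Z} |c_n|^2 = 25/2.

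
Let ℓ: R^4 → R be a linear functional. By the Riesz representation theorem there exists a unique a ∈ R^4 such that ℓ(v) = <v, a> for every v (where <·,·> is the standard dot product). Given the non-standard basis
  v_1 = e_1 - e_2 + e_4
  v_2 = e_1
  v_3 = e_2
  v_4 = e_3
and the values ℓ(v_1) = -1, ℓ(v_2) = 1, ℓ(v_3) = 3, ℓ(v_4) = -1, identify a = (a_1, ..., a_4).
a = (1, 3, -1, 1)

Write a = (a_1, ..., a_4) in the standard basis. For each basis vector v_i, ℓ(v_i) = <v_i, a> is a linear equation in the a_j's. Collect the n equations into a matrix system V a = ℓ, where row i of V is v_i (expressed in the standard basis). Since V is invertible (lower-triangular with 1s on the diagonal, up to permutation), solve by back-substitution:
  V =
[[1, -1, 0, 1],
 [1, 0, 0, 0],
 [0, 1, 0, 0],
 [0, 0, 1, 0]]
  V a = (-1, 1, 3, -1)
Solving gives a = (1, 3, -1, 1).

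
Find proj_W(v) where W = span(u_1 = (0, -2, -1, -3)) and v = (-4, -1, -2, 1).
proj_W(v) = (0, -1/7, -1/14, -3/14)

Set up U = [u_1 | ... | u_1] ∈ R^(4×1). The projector onto W = col(U) is P = U (U^T U)^(-1) U^T.
Compute U^T U =
  [14],
and U^T v = (1).
Solve U^T U · c = U^T v for the coefficients: c = (1/14). The projection is proj_W(v) = U c.
Check: (v - proj_W(v)) · u_1 = 0  (should be 0).
Result: proj_W(v) = (0, -1/7, -1/14, -3/14).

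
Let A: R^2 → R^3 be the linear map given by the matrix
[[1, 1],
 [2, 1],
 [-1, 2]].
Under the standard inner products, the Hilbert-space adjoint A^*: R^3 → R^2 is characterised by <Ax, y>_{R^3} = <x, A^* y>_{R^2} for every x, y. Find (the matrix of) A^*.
A^* = A^T =
[[1, 2, -1],
 [1, 1, 2]]

For real matrices with standard dot products, the defining identity <Ax, y> = <x, A^* y> gives (Ax)^T y = x^T (A^*) y, i.e. x^T A^T y = x^T (A^*) y. Since this holds for all x, y, we must have A^* = A^T. Therefore
A^* =
[[1, 2, -1],
 [1, 1, 2]].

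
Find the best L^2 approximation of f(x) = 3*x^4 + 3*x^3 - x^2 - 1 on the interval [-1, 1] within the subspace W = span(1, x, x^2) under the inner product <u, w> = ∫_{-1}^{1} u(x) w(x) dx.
g(x) = 11*x^2/7 + 9*x/5 - 44/35

The best approximation g ∈ W is the orthogonal projection of f onto W. Writing g = a_0 + a_1 x + a_2 x^2, the coefficients solve the normal equations G · a = b where
  G_{ij} = <φ_i, φ_j> and b_i = <f, φ_i>, with φ_0 = 1, φ_1 = x, φ_2 = x^2.
G =
  [2, 0, 2/3]
  [0, 2/3, 0]
  [2/3, 0, 2/5],
b = (-22/15, 6/5, -22/105).
Solving gives a_0 = -44/35, a_1 = 9/5, a_2 = 11/7, so
  g(x) = 11*x^2/7 + 9*x/5 - 44/35.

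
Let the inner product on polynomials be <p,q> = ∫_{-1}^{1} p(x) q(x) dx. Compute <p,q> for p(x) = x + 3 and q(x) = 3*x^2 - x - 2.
<p,q> = -20/3

Expand the product: p(x)·q(x) = 3*x^3 + 8*x^2 - 5*x - 6.
∫_{-1}^{1} of each monomial x^k gives [2/(k+1) if k even, 0 if k odd]. Integrating term-by-term (or equivalently evaluating the antiderivative F(x) = 3*x^4/4 + 8*x^3/3 - 5*x^2/2 - 6*x at the endpoints):
  F(1) − F(−1) = -61/12 − (19/12) = -20/3.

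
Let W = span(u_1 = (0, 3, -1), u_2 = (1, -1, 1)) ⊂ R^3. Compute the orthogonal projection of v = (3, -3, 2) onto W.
proj_W(v) = (18/7, -39/14, 37/14)

Set up U = [u_1 | ... | u_2] ∈ R^(3×2). The projector onto W = col(U) is P = U (U^T U)^(-1) U^T.
Compute U^T U =
  [10, -4]
  [-4, 3],
and U^T v = (-11, 8).
Solve U^T U · c = U^T v for the coefficients: c = (-1/14, 18/7). The projection is proj_W(v) = U c.
Check: (v - proj_W(v)) · u_1 = 0  (should be 0).
Check: (v - proj_W(v)) · u_2 = 0  (should be 0).
Result: proj_W(v) = (18/7, -39/14, 37/14).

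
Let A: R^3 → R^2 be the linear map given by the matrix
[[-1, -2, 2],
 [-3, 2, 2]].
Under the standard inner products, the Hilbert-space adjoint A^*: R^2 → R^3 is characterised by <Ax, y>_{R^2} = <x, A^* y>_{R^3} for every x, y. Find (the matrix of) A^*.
A^* = A^T =
[[-1, -3],
 [-2, 2],
 [2, 2]]

For real matrices with standard dot products, the defining identity <Ax, y> = <x, A^* y> gives (Ax)^T y = x^T (A^*) y, i.e. x^T A^T y = x^T (A^*) y. Since this holds for all x, y, we must have A^* = A^T. Therefore
A^* =
[[-1, -3],
 [-2, 2],
 [2, 2]].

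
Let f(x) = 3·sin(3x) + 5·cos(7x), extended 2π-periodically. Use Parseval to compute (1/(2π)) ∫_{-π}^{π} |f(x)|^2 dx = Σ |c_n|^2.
Σ |c_n|^2 = 17

Expand |f|^2 and use orthogonality of {sin(nx), cos(mx)} on [-π, π]:
  ∫_{-π}^{π} sin(nx)^2 dx = π, ∫ cos(mx)^2 dx = π, and cross terms integrate to 0.
So ∫_{-π}^{π} f(x)^2 dx = 3^2 · π + 5^2 · π = (9 + 25)π.
Divide by 2π: (9 + 25)/2 = 17.
By Parseval, this equals Σ |c_n|^2.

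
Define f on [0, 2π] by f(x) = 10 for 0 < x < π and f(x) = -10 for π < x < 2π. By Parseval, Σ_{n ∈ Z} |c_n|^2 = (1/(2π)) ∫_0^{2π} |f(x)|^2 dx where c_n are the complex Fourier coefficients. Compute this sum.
Σ |c_n|^2 = 100

Parseval equates the L^2 energy of f (normalised by 1/(2π)) with the ℓ^2 sum of its Fourier coefficients: (1/(2π)) ∫_0^{2π} |f|^2 = Σ |c_n|^2.
Compute the left side: (1/(2π)) [∫_0^π 10^2 dx + ∫_π^{2π} (-10)^2 dx] = (1/(2π)) · (100π + 100π) = (100 + 100)/2 = 100.
So Σ_{n ∈ Z} |c_n|^2 = 100.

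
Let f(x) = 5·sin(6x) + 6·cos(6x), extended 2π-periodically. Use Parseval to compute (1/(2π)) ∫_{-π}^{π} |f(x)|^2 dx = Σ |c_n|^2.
Σ |c_n|^2 = 61/2

Expand |f|^2 and use orthogonality of {sin(nx), cos(mx)} on [-π, π]:
  ∫_{-π}^{π} sin(nx)^2 dx = π, ∫ cos(mx)^2 dx = π, and cross terms integrate to 0.
So ∫_{-π}^{π} f(x)^2 dx = 5^2 · π + 6^2 · π = (25 + 36)π.
Divide by 2π: (25 + 36)/2 = 61/2.
By Parseval, this equals Σ |c_n|^2.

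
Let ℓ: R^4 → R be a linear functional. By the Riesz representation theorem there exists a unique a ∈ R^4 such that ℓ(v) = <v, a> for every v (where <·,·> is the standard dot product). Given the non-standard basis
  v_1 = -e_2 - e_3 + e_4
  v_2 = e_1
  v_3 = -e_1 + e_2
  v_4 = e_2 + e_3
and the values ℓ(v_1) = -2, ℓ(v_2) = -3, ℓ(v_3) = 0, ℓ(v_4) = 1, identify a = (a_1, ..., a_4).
a = (-3, -3, 4, -1)

Write a = (a_1, ..., a_4) in the standard basis. For each basis vector v_i, ℓ(v_i) = <v_i, a> is a linear equation in the a_j's. Collect the n equations into a matrix system V a = ℓ, where row i of V is v_i (expressed in the standard basis). Since V is invertible (lower-triangular with 1s on the diagonal, up to permutation), solve by back-substitution:
  V =
[[0, -1, -1, 1],
 [1, 0, 0, 0],
 [-1, 1, 0, 0],
 [0, 1, 1, 0]]
  V a = (-2, -3, 0, 1)
Solving gives a = (-3, -3, 4, -1).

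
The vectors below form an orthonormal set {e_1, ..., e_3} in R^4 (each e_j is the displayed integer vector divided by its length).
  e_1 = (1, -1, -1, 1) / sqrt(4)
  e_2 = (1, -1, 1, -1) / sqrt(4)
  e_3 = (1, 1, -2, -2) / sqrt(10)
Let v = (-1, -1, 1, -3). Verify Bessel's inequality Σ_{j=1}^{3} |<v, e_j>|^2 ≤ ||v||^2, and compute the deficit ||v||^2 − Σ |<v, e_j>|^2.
Σ |<v, e_j>|^2 = 42/5; ||v||^2 = 12; deficit = 18/5

Write each e_j = u_j / sqrt(<u_j, u_j>) where u_j is the displayed integer vector. Then <v, e_j> = <v, u_j> / sqrt(<u_j, u_j>), so |<v, e_j>|^2 = <v, u_j>^2 / <u_j, u_j>.
Coefficients: <v, e_1> = -4/sqrt(4), <v, e_2> = 4/sqrt(4), <v, e_3> = 2/sqrt(10).
Square and sum: Σ |<v, e_j>|^2 = 42/5.
Compute ||v||^2 = v·v = 12.
Deficit = 12 − 42/5 = 18/5 ≥ 0, confirming Bessel's inequality. (The deficit equals ||v − Σ <v,e_j> e_j||^2, the squared distance from v to span{e_j}.)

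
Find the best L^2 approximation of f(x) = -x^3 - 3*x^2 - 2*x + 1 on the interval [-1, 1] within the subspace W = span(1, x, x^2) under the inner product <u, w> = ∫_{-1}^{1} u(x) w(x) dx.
g(x) = -3*x^2 - 13*x/5 + 1

The best approximation g ∈ W is the orthogonal projection of f onto W. Writing g = a_0 + a_1 x + a_2 x^2, the coefficients solve the normal equations G · a = b where
  G_{ij} = <φ_i, φ_j> and b_i = <f, φ_i>, with φ_0 = 1, φ_1 = x, φ_2 = x^2.
G =
  [2, 0, 2/3]
  [0, 2/3, 0]
  [2/3, 0, 2/5],
b = (0, -26/15, -8/15).
Solving gives a_0 = 1, a_1 = -13/5, a_2 = -3, so
  g(x) = -3*x^2 - 13*x/5 + 1.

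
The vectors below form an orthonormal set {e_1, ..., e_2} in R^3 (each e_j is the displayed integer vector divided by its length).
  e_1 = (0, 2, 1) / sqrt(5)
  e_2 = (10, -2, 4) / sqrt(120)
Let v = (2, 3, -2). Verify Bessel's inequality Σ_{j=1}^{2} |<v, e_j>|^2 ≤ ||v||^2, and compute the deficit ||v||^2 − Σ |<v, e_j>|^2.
Σ |<v, e_j>|^2 = 7/2; ||v||^2 = 17; deficit = 27/2

Write each e_j = u_j / sqrt(<u_j, u_j>) where u_j is the displayed integer vector. Then <v, e_j> = <v, u_j> / sqrt(<u_j, u_j>), so |<v, e_j>|^2 = <v, u_j>^2 / <u_j, u_j>.
Coefficients: <v, e_1> = 4/sqrt(5), <v, e_2> = 6/sqrt(120).
Square and sum: Σ |<v, e_j>|^2 = 7/2.
Compute ||v||^2 = v·v = 17.
Deficit = 17 − 7/2 = 27/2 ≥ 0, confirming Bessel's inequality. (The deficit equals ||v − Σ <v,e_j> e_j||^2, the squared distance from v to span{e_j}.)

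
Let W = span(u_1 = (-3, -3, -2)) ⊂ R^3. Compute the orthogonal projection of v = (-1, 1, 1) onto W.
proj_W(v) = (3/11, 3/11, 2/11)

Set up U = [u_1 | ... | u_1] ∈ R^(3×1). The projector onto W = col(U) is P = U (U^T U)^(-1) U^T.
Compute U^T U =
  [22],
and U^T v = (-2).
Solve U^T U · c = U^T v for the coefficients: c = (-1/11). The projection is proj_W(v) = U c.
Check: (v - proj_W(v)) · u_1 = 0  (should be 0).
Result: proj_W(v) = (3/11, 3/11, 2/11).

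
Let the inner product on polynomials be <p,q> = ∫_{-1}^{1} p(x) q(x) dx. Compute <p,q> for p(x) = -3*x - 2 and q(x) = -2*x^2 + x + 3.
<p,q> = -34/3

Expand the product: p(x)·q(x) = 6*x^3 + x^2 - 11*x - 6.
∫_{-1}^{1} of each monomial x^k gives [2/(k+1) if k even, 0 if k odd]. Integrating term-by-term (or equivalently evaluating the antiderivative F(x) = 3*x^4/2 + x^3/3 - 11*x^2/2 - 6*x at the endpoints):
  F(1) − F(−1) = -29/3 − (5/3) = -34/3.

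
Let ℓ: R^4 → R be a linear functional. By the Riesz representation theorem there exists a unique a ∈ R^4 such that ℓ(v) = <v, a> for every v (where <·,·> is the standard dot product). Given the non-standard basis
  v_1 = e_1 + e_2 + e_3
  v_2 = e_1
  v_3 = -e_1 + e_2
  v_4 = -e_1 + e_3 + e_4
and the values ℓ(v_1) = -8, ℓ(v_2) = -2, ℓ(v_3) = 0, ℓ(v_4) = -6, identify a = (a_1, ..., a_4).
a = (-2, -2, -4, -4)

Write a = (a_1, ..., a_4) in the standard basis. For each basis vector v_i, ℓ(v_i) = <v_i, a> is a linear equation in the a_j's. Collect the n equations into a matrix system V a = ℓ, where row i of V is v_i (expressed in the standard basis). Since V is invertible (lower-triangular with 1s on the diagonal, up to permutation), solve by back-substitution:
  V =
[[1, 1, 1, 0],
 [1, 0, 0, 0],
 [-1, 1, 0, 0],
 [-1, 0, 1, 1]]
  V a = (-8, -2, 0, -6)
Solving gives a = (-2, -2, -4, -4).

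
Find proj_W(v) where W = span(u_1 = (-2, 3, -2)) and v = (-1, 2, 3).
proj_W(v) = (-4/17, 6/17, -4/17)

Set up U = [u_1 | ... | u_1] ∈ R^(3×1). The projector onto W = col(U) is P = U (U^T U)^(-1) U^T.
Compute U^T U =
  [17],
and U^T v = (2).
Solve U^T U · c = U^T v for the coefficients: c = (2/17). The projection is proj_W(v) = U c.
Check: (v - proj_W(v)) · u_1 = 0  (should be 0).
Result: proj_W(v) = (-4/17, 6/17, -4/17).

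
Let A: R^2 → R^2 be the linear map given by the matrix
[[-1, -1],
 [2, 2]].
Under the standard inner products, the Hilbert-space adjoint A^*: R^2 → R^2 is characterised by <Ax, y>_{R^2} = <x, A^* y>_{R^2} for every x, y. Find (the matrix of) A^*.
A^* = A^T =
[[-1, 2],
 [-1, 2]]

For real matrices with standard dot products, the defining identity <Ax, y> = <x, A^* y> gives (Ax)^T y = x^T (A^*) y, i.e. x^T A^T y = x^T (A^*) y. Since this holds for all x, y, we must have A^* = A^T. Therefore
A^* =
[[-1, 2],
 [-1, 2]].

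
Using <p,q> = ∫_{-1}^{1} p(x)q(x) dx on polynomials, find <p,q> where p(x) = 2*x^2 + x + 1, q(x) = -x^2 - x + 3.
<p,q> = 118/15

Expand the product: p(x)·q(x) = -2*x^4 - 3*x^3 + 4*x^2 + 2*x + 3.
∫_{-1}^{1} of each monomial x^k gives [2/(k+1) if k even, 0 if k odd]. Integrating term-by-term (or equivalently evaluating the antiderivative F(x) = -2*x^5/5 - 3*x^4/4 + 4*x^3/3 + x^2 + 3*x at the endpoints):
  F(1) − F(−1) = 251/60 − (-221/60) = 118/15.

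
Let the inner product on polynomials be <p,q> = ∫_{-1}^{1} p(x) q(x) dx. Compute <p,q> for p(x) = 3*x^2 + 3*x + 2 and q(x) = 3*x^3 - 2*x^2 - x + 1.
<p,q> = 38/15

Expand the product: p(x)·q(x) = 9*x^5 + 3*x^4 - 3*x^3 - 4*x^2 + x + 2.
∫_{-1}^{1} of each monomial x^k gives [2/(k+1) if k even, 0 if k odd]. Integrating term-by-term (or equivalently evaluating the antiderivative F(x) = 3*x^6/2 + 3*x^5/5 - 3*x^4/4 - 4*x^3/3 + x^2/2 + 2*x at the endpoints):
  F(1) − F(−1) = 151/60 − (-1/60) = 38/15.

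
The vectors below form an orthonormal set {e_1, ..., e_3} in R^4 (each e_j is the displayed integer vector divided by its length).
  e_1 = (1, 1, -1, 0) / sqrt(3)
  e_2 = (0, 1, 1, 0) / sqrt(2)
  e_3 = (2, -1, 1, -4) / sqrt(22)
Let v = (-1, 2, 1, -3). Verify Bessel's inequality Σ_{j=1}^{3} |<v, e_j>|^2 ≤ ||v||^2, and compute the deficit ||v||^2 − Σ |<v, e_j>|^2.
Σ |<v, e_j>|^2 = 90/11; ||v||^2 = 15; deficit = 75/11

Write each e_j = u_j / sqrt(<u_j, u_j>) where u_j is the displayed integer vector. Then <v, e_j> = <v, u_j> / sqrt(<u_j, u_j>), so |<v, e_j>|^2 = <v, u_j>^2 / <u_j, u_j>.
Coefficients: <v, e_1> = 0/sqrt(3), <v, e_2> = 3/sqrt(2), <v, e_3> = 9/sqrt(22).
Square and sum: Σ |<v, e_j>|^2 = 90/11.
Compute ||v||^2 = v·v = 15.
Deficit = 15 − 90/11 = 75/11 ≥ 0, confirming Bessel's inequality. (The deficit equals ||v − Σ <v,e_j> e_j||^2, the squared distance from v to span{e_j}.)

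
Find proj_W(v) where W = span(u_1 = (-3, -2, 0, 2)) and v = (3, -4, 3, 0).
proj_W(v) = (3/17, 2/17, 0, -2/17)

Set up U = [u_1 | ... | u_1] ∈ R^(4×1). The projector onto W = col(U) is P = U (U^T U)^(-1) U^T.
Compute U^T U =
  [17],
and U^T v = (-1).
Solve U^T U · c = U^T v for the coefficients: c = (-1/17). The projection is proj_W(v) = U c.
Check: (v - proj_W(v)) · u_1 = 0  (should be 0).
Result: proj_W(v) = (3/17, 2/17, 0, -2/17).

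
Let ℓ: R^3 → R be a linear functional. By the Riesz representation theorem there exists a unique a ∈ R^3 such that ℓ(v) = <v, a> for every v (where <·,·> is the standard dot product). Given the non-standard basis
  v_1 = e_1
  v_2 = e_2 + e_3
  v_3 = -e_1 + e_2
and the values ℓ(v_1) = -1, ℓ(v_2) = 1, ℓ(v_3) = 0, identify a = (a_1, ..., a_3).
a = (-1, -1, 2)

Write a = (a_1, ..., a_3) in the standard basis. For each basis vector v_i, ℓ(v_i) = <v_i, a> is a linear equation in the a_j's. Collect the n equations into a matrix system V a = ℓ, where row i of V is v_i (expressed in the standard basis). Since V is invertible (lower-triangular with 1s on the diagonal, up to permutation), solve by back-substitution:
  V =
[[1, 0, 0],
 [0, 1, 1],
 [-1, 1, 0]]
  V a = (-1, 1, 0)
Solving gives a = (-1, -1, 2).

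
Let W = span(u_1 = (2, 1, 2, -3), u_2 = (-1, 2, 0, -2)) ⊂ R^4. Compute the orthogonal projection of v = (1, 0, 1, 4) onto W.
proj_W(v) = (13/21, -41/21, -2/7, 47/21)

Set up U = [u_1 | ... | u_2] ∈ R^(4×2). The projector onto W = col(U) is P = U (U^T U)^(-1) U^T.
Compute U^T U =
  [18, 6]
  [6, 9],
and U^T v = (-8, -9).
Solve U^T U · c = U^T v for the coefficients: c = (-1/7, -19/21). The projection is proj_W(v) = U c.
Check: (v - proj_W(v)) · u_1 = 0  (should be 0).
Check: (v - proj_W(v)) · u_2 = 0  (should be 0).
Result: proj_W(v) = (13/21, -41/21, -2/7, 47/21).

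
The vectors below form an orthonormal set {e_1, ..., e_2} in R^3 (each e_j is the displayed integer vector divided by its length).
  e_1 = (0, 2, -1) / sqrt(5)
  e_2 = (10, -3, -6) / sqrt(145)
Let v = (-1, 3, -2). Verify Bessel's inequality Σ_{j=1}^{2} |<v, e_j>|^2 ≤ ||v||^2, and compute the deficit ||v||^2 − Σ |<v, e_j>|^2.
Σ |<v, e_j>|^2 = 381/29; ||v||^2 = 14; deficit = 25/29

Write each e_j = u_j / sqrt(<u_j, u_j>) where u_j is the displayed integer vector. Then <v, e_j> = <v, u_j> / sqrt(<u_j, u_j>), so |<v, e_j>|^2 = <v, u_j>^2 / <u_j, u_j>.
Coefficients: <v, e_1> = 8/sqrt(5), <v, e_2> = -7/sqrt(145).
Square and sum: Σ |<v, e_j>|^2 = 381/29.
Compute ||v||^2 = v·v = 14.
Deficit = 14 − 381/29 = 25/29 ≥ 0, confirming Bessel's inequality. (The deficit equals ||v − Σ <v,e_j> e_j||^2, the squared distance from v to span{e_j}.)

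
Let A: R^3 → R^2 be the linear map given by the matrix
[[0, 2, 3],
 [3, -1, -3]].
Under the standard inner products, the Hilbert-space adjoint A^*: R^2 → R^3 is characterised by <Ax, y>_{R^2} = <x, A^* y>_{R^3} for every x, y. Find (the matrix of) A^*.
A^* = A^T =
[[0, 3],
 [2, -1],
 [3, -3]]

For real matrices with standard dot products, the defining identity <Ax, y> = <x, A^* y> gives (Ax)^T y = x^T (A^*) y, i.e. x^T A^T y = x^T (A^*) y. Since this holds for all x, y, we must have A^* = A^T. Therefore
A^* =
[[0, 3],
 [2, -1],
 [3, -3]].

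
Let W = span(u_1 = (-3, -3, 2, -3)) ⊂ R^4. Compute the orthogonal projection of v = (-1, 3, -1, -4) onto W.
proj_W(v) = (-12/31, -12/31, 8/31, -12/31)

Set up U = [u_1 | ... | u_1] ∈ R^(4×1). The projector onto W = col(U) is P = U (U^T U)^(-1) U^T.
Compute U^T U =
  [31],
and U^T v = (4).
Solve U^T U · c = U^T v for the coefficients: c = (4/31). The projection is proj_W(v) = U c.
Check: (v - proj_W(v)) · u_1 = 0  (should be 0).
Result: proj_W(v) = (-12/31, -12/31, 8/31, -12/31).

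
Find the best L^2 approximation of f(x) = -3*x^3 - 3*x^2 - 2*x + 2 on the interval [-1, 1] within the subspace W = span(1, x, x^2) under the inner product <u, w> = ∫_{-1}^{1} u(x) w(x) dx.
g(x) = -3*x^2 - 19*x/5 + 2

The best approximation g ∈ W is the orthogonal projection of f onto W. Writing g = a_0 + a_1 x + a_2 x^2, the coefficients solve the normal equations G · a = b where
  G_{ij} = <φ_i, φ_j> and b_i = <f, φ_i>, with φ_0 = 1, φ_1 = x, φ_2 = x^2.
G =
  [2, 0, 2/3]
  [0, 2/3, 0]
  [2/3, 0, 2/5],
b = (2, -38/15, 2/15).
Solving gives a_0 = 2, a_1 = -19/5, a_2 = -3, so
  g(x) = -3*x^2 - 19*x/5 + 2.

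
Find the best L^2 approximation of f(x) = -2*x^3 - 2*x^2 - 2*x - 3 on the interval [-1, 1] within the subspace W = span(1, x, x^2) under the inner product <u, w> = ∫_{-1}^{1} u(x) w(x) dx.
g(x) = -2*x^2 - 16*x/5 - 3

The best approximation g ∈ W is the orthogonal projection of f onto W. Writing g = a_0 + a_1 x + a_2 x^2, the coefficients solve the normal equations G · a = b where
  G_{ij} = <φ_i, φ_j> and b_i = <f, φ_i>, with φ_0 = 1, φ_1 = x, φ_2 = x^2.
G =
  [2, 0, 2/3]
  [0, 2/3, 0]
  [2/3, 0, 2/5],
b = (-22/3, -32/15, -14/5).
Solving gives a_0 = -3, a_1 = -16/5, a_2 = -2, so
  g(x) = -2*x^2 - 16*x/5 - 3.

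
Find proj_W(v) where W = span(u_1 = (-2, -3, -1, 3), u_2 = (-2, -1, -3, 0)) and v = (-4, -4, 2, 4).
proj_W(v) = (-66/37, -153/37, 21/37, 180/37)

Set up U = [u_1 | ... | u_2] ∈ R^(4×2). The projector onto W = col(U) is P = U (U^T U)^(-1) U^T.
Compute U^T U =
  [23, 10]
  [10, 14],
and U^T v = (30, 6).
Solve U^T U · c = U^T v for the coefficients: c = (60/37, -27/37). The projection is proj_W(v) = U c.
Check: (v - proj_W(v)) · u_1 = 0  (should be 0).
Check: (v - proj_W(v)) · u_2 = 0  (should be 0).
Result: proj_W(v) = (-66/37, -153/37, 21/37, 180/37).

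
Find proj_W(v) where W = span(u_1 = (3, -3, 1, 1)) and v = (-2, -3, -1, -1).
proj_W(v) = (3/20, -3/20, 1/20, 1/20)

Set up U = [u_1 | ... | u_1] ∈ R^(4×1). The projector onto W = col(U) is P = U (U^T U)^(-1) U^T.
Compute U^T U =
  [20],
and U^T v = (1).
Solve U^T U · c = U^T v for the coefficients: c = (1/20). The projection is proj_W(v) = U c.
Check: (v - proj_W(v)) · u_1 = 0  (should be 0).
Result: proj_W(v) = (3/20, -3/20, 1/20, 1/20).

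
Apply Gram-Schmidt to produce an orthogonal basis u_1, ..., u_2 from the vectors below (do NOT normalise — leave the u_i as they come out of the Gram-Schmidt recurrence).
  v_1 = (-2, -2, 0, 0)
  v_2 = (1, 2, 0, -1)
Orthogonal basis:
  u_1 = (-2, -2, 0, 0)
  u_2 = (-1/2, 1/2, 0, -1)

Apply the Gram-Schmidt recurrence
  u_1 = v_1
  u_i = v_i − Σ_{j<i} ((v_i · u_j) / (u_j · u_j)) · u_j.

Step by step this gives:
  u_1 = (-2, -2, 0, 0)
  u_2 = (-1/2, 1/2, 0, -1)

Orthogonality check:
  u_2 · u_1 = 0 (should be 0)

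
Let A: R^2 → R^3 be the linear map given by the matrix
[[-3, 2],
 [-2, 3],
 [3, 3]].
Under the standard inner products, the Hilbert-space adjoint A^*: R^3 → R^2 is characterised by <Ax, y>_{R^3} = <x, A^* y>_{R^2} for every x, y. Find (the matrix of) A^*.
A^* = A^T =
[[-3, -2, 3],
 [2, 3, 3]]

For real matrices with standard dot products, the defining identity <Ax, y> = <x, A^* y> gives (Ax)^T y = x^T (A^*) y, i.e. x^T A^T y = x^T (A^*) y. Since this holds for all x, y, we must have A^* = A^T. Therefore
A^* =
[[-3, -2, 3],
 [2, 3, 3]].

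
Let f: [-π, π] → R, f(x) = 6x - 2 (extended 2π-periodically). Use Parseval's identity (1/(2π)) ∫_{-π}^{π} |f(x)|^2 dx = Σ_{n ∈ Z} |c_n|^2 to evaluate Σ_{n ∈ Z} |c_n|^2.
Σ |c_n|^2 = 12π^2 + 4

Expand and integrate term by term over [-π, π]:
  ∫ (6x)^2 dx = 36·(2π^3/3); ∫ 2·6·(-2)·x dx = 0 (odd integrand); ∫ (-2)^2 dx = 4·2π.
So (1/(2π)) ∫_{-π}^{π} (6x - 2)^2 dx = 36π^2/3 + 4 = 12π^2 + 4.
Parseval ⇒ Σ |c_n|^2 = 12π^2 + 4.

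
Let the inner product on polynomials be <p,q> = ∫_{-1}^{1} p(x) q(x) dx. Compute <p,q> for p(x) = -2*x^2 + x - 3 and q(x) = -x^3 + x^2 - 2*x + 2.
<p,q> = -96/5

Expand the product: p(x)·q(x) = 2*x^5 - 3*x^4 + 8*x^3 - 9*x^2 + 8*x - 6.
∫_{-1}^{1} of each monomial x^k gives [2/(k+1) if k even, 0 if k odd]. Integrating term-by-term (or equivalently evaluating the antiderivative F(x) = x^6/3 - 3*x^5/5 + 2*x^4 - 3*x^3 + 4*x^2 - 6*x at the endpoints):
  F(1) − F(−1) = -49/15 − (239/15) = -96/5.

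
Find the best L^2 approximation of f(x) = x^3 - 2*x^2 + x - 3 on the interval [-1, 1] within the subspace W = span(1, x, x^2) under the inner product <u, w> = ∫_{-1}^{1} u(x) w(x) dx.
g(x) = -2*x^2 + 8*x/5 - 3

The best approximation g ∈ W is the orthogonal projection of f onto W. Writing g = a_0 + a_1 x + a_2 x^2, the coefficients solve the normal equations G · a = b where
  G_{ij} = <φ_i, φ_j> and b_i = <f, φ_i>, with φ_0 = 1, φ_1 = x, φ_2 = x^2.
G =
  [2, 0, 2/3]
  [0, 2/3, 0]
  [2/3, 0, 2/5],
b = (-22/3, 16/15, -14/5).
Solving gives a_0 = -3, a_1 = 8/5, a_2 = -2, so
  g(x) = -2*x^2 + 8*x/5 - 3.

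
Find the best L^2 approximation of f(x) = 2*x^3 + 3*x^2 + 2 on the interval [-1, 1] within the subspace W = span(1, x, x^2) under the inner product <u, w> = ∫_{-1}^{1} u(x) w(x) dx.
g(x) = 3*x^2 + 6*x/5 + 2

The best approximation g ∈ W is the orthogonal projection of f onto W. Writing g = a_0 + a_1 x + a_2 x^2, the coefficients solve the normal equations G · a = b where
  G_{ij} = <φ_i, φ_j> and b_i = <f, φ_i>, with φ_0 = 1, φ_1 = x, φ_2 = x^2.
G =
  [2, 0, 2/3]
  [0, 2/3, 0]
  [2/3, 0, 2/5],
b = (6, 4/5, 38/15).
Solving gives a_0 = 2, a_1 = 6/5, a_2 = 3, so
  g(x) = 3*x^2 + 6*x/5 + 2.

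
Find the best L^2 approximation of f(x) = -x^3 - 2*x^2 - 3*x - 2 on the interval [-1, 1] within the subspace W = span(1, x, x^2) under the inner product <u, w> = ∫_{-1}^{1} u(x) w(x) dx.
g(x) = -2*x^2 - 18*x/5 - 2

The best approximation g ∈ W is the orthogonal projection of f onto W. Writing g = a_0 + a_1 x + a_2 x^2, the coefficients solve the normal equations G · a = b where
  G_{ij} = <φ_i, φ_j> and b_i = <f, φ_i>, with φ_0 = 1, φ_1 = x, φ_2 = x^2.
G =
  [2, 0, 2/3]
  [0, 2/3, 0]
  [2/3, 0, 2/5],
b = (-16/3, -12/5, -32/15).
Solving gives a_0 = -2, a_1 = -18/5, a_2 = -2, so
  g(x) = -2*x^2 - 18*x/5 - 2.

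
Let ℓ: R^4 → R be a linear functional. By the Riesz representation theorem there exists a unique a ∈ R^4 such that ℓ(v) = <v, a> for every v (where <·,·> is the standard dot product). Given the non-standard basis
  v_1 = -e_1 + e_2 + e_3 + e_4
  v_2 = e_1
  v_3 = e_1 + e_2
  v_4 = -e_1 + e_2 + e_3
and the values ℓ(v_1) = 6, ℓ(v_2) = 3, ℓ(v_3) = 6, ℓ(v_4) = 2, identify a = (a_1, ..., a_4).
a = (3, 3, 2, 4)

Write a = (a_1, ..., a_4) in the standard basis. For each basis vector v_i, ℓ(v_i) = <v_i, a> is a linear equation in the a_j's. Collect the n equations into a matrix system V a = ℓ, where row i of V is v_i (expressed in the standard basis). Since V is invertible (lower-triangular with 1s on the diagonal, up to permutation), solve by back-substitution:
  V =
[[-1, 1, 1, 1],
 [1, 0, 0, 0],
 [1, 1, 0, 0],
 [-1, 1, 1, 0]]
  V a = (6, 3, 6, 2)
Solving gives a = (3, 3, 2, 4).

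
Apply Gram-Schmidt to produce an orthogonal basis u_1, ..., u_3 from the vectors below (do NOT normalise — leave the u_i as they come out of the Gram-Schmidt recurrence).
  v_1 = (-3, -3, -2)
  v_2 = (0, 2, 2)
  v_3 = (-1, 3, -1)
Orthogonal basis:
  u_1 = (-3, -3, -2)
  u_2 = (-15/11, 7/11, 12/11)
  u_3 = (-13/19, 39/19, -39/19)

Apply the Gram-Schmidt recurrence
  u_1 = v_1
  u_i = v_i − Σ_{j<i} ((v_i · u_j) / (u_j · u_j)) · u_j.

Step by step this gives:
  u_1 = (-3, -3, -2)
  u_2 = (-15/11, 7/11, 12/11)
  u_3 = (-13/19, 39/19, -39/19)

Orthogonality check:
  u_2 · u_1 = 0 (should be 0)
  u_3 · u_1 = 0 (should be 0)
  u_3 · u_2 = 0 (should be 0)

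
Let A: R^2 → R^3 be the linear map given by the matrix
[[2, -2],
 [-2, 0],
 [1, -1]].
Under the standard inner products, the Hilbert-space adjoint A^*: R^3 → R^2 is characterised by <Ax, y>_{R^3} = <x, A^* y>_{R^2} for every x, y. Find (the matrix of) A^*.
A^* = A^T =
[[2, -2, 1],
 [-2, 0, -1]]

For real matrices with standard dot products, the defining identity <Ax, y> = <x, A^* y> gives (Ax)^T y = x^T (A^*) y, i.e. x^T A^T y = x^T (A^*) y. Since this holds for all x, y, we must have A^* = A^T. Therefore
A^* =
[[2, -2, 1],
 [-2, 0, -1]].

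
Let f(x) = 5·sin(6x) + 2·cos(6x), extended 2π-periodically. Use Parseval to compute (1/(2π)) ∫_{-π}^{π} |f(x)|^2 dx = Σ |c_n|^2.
Σ |c_n|^2 = 29/2

Expand |f|^2 and use orthogonality of {sin(nx), cos(mx)} on [-π, π]:
  ∫_{-π}^{π} sin(nx)^2 dx = π, ∫ cos(mx)^2 dx = π, and cross terms integrate to 0.
So ∫_{-π}^{π} f(x)^2 dx = 5^2 · π + 2^2 · π = (25 + 4)π.
Divide by 2π: (25 + 4)/2 = 29/2.
By Parseval, this equals Σ |c_n|^2.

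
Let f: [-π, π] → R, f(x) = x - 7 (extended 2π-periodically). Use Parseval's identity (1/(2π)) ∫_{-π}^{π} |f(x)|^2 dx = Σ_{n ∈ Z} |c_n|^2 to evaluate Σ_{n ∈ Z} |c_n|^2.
Σ |c_n|^2 = π^2/3 + 49

Expand and integrate term by term over [-π, π]:
  ∫ (x)^2 dx = 1·(2π^3/3); ∫ 2·1·(-7)·x dx = 0 (odd integrand); ∫ (-7)^2 dx = 49·2π.
So (1/(2π)) ∫_{-π}^{π} (x - 7)^2 dx = 1π^2/3 + 49 = π^2/3 + 49.
Parseval ⇒ Σ |c_n|^2 = π^2/3 + 49.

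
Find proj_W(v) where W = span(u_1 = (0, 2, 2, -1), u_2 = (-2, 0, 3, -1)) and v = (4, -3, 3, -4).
proj_W(v) = (-34/77, 6/11, 93/77, -38/77)

Set up U = [u_1 | ... | u_2] ∈ R^(4×2). The projector onto W = col(U) is P = U (U^T U)^(-1) U^T.
Compute U^T U =
  [9, 7]
  [7, 14],
and U^T v = (4, 5).
Solve U^T U · c = U^T v for the coefficients: c = (3/11, 17/77). The projection is proj_W(v) = U c.
Check: (v - proj_W(v)) · u_1 = 0  (should be 0).
Check: (v - proj_W(v)) · u_2 = 0  (should be 0).
Result: proj_W(v) = (-34/77, 6/11, 93/77, -38/77).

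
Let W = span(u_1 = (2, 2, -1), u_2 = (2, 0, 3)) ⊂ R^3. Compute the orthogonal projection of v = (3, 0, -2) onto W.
proj_W(v) = (48/29, 52/29, -32/29)

Set up U = [u_1 | ... | u_2] ∈ R^(3×2). The projector onto W = col(U) is P = U (U^T U)^(-1) U^T.
Compute U^T U =
  [9, 1]
  [1, 13],
and U^T v = (8, 0).
Solve U^T U · c = U^T v for the coefficients: c = (26/29, -2/29). The projection is proj_W(v) = U c.
Check: (v - proj_W(v)) · u_1 = 0  (should be 0).
Check: (v - proj_W(v)) · u_2 = 0  (should be 0).
Result: proj_W(v) = (48/29, 52/29, -32/29).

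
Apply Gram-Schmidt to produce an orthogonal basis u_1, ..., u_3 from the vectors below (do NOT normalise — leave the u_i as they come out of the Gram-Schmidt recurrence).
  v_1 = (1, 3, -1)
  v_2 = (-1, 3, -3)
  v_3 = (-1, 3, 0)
Orthogonal basis:
  u_1 = (1, 3, -1)
  u_2 = (-2, 0, -2)
  u_3 = (-27/22, 9/11, 27/22)

Apply the Gram-Schmidt recurrence
  u_1 = v_1
  u_i = v_i − Σ_{j<i} ((v_i · u_j) / (u_j · u_j)) · u_j.

Step by step this gives:
  u_1 = (1, 3, -1)
  u_2 = (-2, 0, -2)
  u_3 = (-27/22, 9/11, 27/22)

Orthogonality check:
  u_2 · u_1 = 0 (should be 0)
  u_3 · u_1 = 0 (should be 0)
  u_3 · u_2 = 0 (should be 0)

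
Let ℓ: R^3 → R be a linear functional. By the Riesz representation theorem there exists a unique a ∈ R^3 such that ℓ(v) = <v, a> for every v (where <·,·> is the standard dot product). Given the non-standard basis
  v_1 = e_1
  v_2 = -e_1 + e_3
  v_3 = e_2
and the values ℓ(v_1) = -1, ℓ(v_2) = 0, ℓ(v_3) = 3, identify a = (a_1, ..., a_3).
a = (-1, 3, -1)

Write a = (a_1, ..., a_3) in the standard basis. For each basis vector v_i, ℓ(v_i) = <v_i, a> is a linear equation in the a_j's. Collect the n equations into a matrix system V a = ℓ, where row i of V is v_i (expressed in the standard basis). Since V is invertible (lower-triangular with 1s on the diagonal, up to permutation), solve by back-substitution:
  V =
[[1, 0, 0],
 [-1, 0, 1],
 [0, 1, 0]]
  V a = (-1, 0, 3)
Solving gives a = (-1, 3, -1).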